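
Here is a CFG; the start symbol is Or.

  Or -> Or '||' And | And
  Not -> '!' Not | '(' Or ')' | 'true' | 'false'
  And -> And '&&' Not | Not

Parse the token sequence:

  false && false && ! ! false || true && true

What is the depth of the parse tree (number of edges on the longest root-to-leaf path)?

6

[Or [Or [And [And [And [Not false]] && [Not false]] && [Not ! [Not ! [Not false]]]]] || [And [And [Not true]] && [Not true]]]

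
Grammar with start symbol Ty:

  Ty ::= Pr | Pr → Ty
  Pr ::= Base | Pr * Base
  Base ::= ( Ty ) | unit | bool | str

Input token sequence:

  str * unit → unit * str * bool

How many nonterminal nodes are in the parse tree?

[Ty [Pr [Pr [Base str]] * [Base unit]] → [Ty [Pr [Pr [Pr [Base unit]] * [Base str]] * [Base bool]]]]

12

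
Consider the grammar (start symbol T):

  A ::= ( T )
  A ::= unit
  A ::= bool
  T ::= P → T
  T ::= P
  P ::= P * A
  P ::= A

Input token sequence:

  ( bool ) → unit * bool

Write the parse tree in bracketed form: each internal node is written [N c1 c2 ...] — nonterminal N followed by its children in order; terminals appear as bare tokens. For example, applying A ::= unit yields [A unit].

[T [P [A ( [T [P [A bool]]] )]] → [T [P [P [A unit]] * [A bool]]]]

T
P → T
A → T
( T ) → T
( P ) → T
( A ) → T
( bool ) → T
( bool ) → P
( bool ) → P * A
( bool ) → A * A
( bool ) → unit * A
( bool ) → unit * bool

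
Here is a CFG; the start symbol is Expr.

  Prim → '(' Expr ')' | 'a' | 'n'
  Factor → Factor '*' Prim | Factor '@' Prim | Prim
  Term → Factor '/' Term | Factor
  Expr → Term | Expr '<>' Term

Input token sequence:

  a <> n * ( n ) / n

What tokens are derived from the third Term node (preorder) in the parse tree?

n

[Expr [Expr [Term [Factor [Prim a]]]] <> [Term [Factor [Factor [Prim n]] * [Prim ( [Expr [Term [Factor [Prim n]]]] )]] / [Term [Factor [Prim n]]]]]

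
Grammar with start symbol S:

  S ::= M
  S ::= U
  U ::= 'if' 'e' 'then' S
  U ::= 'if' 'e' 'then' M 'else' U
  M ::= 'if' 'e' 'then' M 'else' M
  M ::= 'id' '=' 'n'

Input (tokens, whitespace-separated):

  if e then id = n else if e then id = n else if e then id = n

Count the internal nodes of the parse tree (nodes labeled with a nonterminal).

[S [U if e then [M id = n] else [U if e then [M id = n] else [U if e then [S [M id = n]]]]]]

8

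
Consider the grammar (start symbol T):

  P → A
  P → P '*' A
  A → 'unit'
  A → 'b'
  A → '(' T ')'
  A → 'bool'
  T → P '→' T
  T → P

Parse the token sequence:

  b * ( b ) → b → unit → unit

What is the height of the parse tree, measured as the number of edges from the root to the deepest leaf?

6

[T [P [P [A b]] * [A ( [T [P [A b]]] )]] → [T [P [A b]] → [T [P [A unit]] → [T [P [A unit]]]]]]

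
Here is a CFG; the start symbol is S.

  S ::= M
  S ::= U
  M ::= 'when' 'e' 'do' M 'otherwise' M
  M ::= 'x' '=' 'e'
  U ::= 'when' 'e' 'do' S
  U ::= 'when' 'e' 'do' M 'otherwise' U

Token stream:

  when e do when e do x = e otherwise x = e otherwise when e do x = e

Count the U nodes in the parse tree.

2

[S [U when e do [M when e do [M x = e] otherwise [M x = e]] otherwise [U when e do [S [M x = e]]]]]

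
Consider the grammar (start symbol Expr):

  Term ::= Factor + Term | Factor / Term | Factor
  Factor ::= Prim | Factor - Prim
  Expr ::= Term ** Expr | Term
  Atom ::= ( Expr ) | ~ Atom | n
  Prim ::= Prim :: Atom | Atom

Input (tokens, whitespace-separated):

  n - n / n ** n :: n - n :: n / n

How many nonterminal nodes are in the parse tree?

[Expr [Term [Factor [Factor [Prim [Atom n]]] - [Prim [Atom n]]] / [Term [Factor [Prim [Atom n]]]]] ** [Expr [Term [Factor [Factor [Prim [Prim [Atom n]] :: [Atom n]]] - [Prim [Prim [Atom n]] :: [Atom n]]] / [Term [Factor [Prim [Atom n]]]]]]]

28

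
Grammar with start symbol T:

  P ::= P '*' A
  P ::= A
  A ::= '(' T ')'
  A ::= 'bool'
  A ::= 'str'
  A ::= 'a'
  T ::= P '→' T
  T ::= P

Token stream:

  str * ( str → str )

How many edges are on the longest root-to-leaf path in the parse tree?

[T [P [P [A str]] * [A ( [T [P [A str]] → [T [P [A str]]]] )]]]

7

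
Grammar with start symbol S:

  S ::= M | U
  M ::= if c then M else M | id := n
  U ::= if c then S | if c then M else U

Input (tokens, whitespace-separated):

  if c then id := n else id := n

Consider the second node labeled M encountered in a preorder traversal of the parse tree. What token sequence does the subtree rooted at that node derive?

[S [M if c then [M id := n] else [M id := n]]]

id := n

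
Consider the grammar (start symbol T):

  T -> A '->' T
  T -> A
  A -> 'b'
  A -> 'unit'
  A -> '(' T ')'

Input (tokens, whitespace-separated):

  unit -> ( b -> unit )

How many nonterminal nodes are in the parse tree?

[T [A unit] -> [T [A ( [T [A b] -> [T [A unit]]] )]]]

8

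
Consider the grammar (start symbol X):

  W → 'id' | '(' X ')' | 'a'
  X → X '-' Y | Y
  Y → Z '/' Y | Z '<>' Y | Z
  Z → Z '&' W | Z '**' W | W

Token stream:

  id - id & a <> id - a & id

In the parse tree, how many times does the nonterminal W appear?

6

[X [X [X [Y [Z [W id]]]] - [Y [Z [Z [W id]] & [W a]] <> [Y [Z [W id]]]]] - [Y [Z [Z [W a]] & [W id]]]]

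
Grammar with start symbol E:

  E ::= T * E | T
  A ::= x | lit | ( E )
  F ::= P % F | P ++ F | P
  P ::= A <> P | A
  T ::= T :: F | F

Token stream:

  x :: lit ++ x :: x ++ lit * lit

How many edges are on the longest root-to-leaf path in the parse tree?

7

[E [T [T [T [F [P [A x]]]] :: [F [P [A lit]] ++ [F [P [A x]]]]] :: [F [P [A x]] ++ [F [P [A lit]]]]] * [E [T [F [P [A lit]]]]]]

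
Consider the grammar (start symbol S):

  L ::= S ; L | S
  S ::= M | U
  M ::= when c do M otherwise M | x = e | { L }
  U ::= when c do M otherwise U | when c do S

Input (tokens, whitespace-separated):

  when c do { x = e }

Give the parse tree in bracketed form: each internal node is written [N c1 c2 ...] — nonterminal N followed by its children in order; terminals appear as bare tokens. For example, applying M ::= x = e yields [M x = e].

S
U
when c do S
when c do M
when c do { L }
when c do { S }
when c do { M }
when c do { x = e }

[S [U when c do [S [M { [L [S [M x = e]]] }]]]]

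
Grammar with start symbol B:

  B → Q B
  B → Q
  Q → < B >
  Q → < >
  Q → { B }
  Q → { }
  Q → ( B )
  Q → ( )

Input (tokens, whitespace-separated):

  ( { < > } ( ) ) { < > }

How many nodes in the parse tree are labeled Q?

[B [Q ( [B [Q { [B [Q < >]] }] [B [Q ( )]]] )] [B [Q { [B [Q < >]] }]]]

6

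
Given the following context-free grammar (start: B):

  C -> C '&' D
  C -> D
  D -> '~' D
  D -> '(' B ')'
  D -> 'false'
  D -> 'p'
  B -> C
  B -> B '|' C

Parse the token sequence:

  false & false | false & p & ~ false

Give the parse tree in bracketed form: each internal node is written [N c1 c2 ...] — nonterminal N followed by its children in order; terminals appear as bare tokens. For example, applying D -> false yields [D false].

B
B | C
C | C
C & D | C
D & D | C
false & D | C
false & false | C
false & false | C & D
false & false | C & D & D
false & false | D & D & D
false & false | false & D & D
false & false | false & p & D
false & false | false & p & ~ D
false & false | false & p & ~ false

[B [B [C [C [D false]] & [D false]]] | [C [C [C [D false]] & [D p]] & [D ~ [D false]]]]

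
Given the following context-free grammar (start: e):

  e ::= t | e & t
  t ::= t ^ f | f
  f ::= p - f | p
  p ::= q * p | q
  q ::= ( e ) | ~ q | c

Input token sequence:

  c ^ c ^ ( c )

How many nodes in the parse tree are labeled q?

4

[e [t [t [t [f [p [q c]]]] ^ [f [p [q c]]]] ^ [f [p [q ( [e [t [f [p [q c]]]]] )]]]]]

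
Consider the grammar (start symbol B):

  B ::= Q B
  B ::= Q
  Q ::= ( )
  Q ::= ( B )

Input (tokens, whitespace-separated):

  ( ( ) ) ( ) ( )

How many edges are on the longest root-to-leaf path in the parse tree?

4

[B [Q ( [B [Q ( )]] )] [B [Q ( )] [B [Q ( )]]]]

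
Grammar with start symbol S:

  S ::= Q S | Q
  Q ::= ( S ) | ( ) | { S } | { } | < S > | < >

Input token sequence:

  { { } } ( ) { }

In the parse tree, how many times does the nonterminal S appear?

[S [Q { [S [Q { }]] }] [S [Q ( )] [S [Q { }]]]]

4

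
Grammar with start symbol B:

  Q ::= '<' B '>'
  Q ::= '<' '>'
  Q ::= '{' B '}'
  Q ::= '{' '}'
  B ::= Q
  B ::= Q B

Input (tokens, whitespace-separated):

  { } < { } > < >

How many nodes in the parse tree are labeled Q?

[B [Q { }] [B [Q < [B [Q { }]] >] [B [Q < >]]]]

4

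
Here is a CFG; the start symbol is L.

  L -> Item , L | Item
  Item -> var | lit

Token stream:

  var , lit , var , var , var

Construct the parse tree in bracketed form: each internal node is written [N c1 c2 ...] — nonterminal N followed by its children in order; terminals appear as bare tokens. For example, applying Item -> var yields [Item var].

[L [Item var] , [L [Item lit] , [L [Item var] , [L [Item var] , [L [Item var]]]]]]

L
Item , L
var , L
var , Item , L
var , lit , L
var , lit , Item , L
var , lit , var , L
var , lit , var , Item , L
var , lit , var , var , L
var , lit , var , var , Item
var , lit , var , var , var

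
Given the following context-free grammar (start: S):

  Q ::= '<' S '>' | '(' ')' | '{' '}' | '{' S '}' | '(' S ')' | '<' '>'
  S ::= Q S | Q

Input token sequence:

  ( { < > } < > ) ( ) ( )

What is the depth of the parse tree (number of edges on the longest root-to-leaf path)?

[S [Q ( [S [Q { [S [Q < >]] }] [S [Q < >]]] )] [S [Q ( )] [S [Q ( )]]]]

6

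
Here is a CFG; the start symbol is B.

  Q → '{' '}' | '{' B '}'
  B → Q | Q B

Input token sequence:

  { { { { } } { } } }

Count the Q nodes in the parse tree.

5

[B [Q { [B [Q { [B [Q { [B [Q { }]] }] [B [Q { }]]] }]] }]]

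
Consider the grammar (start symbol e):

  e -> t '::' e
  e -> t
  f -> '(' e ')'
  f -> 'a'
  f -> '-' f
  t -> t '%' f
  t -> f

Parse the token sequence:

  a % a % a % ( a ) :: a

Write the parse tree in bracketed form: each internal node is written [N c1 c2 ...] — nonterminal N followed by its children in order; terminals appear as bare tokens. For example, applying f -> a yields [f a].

e
t :: e
t % f :: e
t % f % f :: e
t % f % f % f :: e
f % f % f % f :: e
a % f % f % f :: e
a % a % f % f :: e
a % a % a % f :: e
a % a % a % ( e ) :: e
a % a % a % ( t ) :: e
a % a % a % ( f ) :: e
a % a % a % ( a ) :: e
a % a % a % ( a ) :: t
a % a % a % ( a ) :: f
a % a % a % ( a ) :: a

[e [t [t [t [t [f a]] % [f a]] % [f a]] % [f ( [e [t [f a]]] )]] :: [e [t [f a]]]]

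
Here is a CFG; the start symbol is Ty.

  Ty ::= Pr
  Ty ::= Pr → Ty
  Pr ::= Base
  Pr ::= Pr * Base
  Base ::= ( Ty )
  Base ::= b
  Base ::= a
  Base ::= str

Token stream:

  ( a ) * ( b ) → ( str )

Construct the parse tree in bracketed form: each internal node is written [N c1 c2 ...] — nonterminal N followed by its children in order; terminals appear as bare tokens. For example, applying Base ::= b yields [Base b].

Ty
Pr → Ty
Pr * Base → Ty
Base * Base → Ty
( Ty ) * Base → Ty
( Pr ) * Base → Ty
( Base ) * Base → Ty
( a ) * Base → Ty
( a ) * ( Ty ) → Ty
( a ) * ( Pr ) → Ty
( a ) * ( Base ) → Ty
( a ) * ( b ) → Ty
( a ) * ( b ) → Pr
( a ) * ( b ) → Base
( a ) * ( b ) → ( Ty )
( a ) * ( b ) → ( Pr )
( a ) * ( b ) → ( Base )
( a ) * ( b ) → ( str )

[Ty [Pr [Pr [Base ( [Ty [Pr [Base a]]] )]] * [Base ( [Ty [Pr [Base b]]] )]] → [Ty [Pr [Base ( [Ty [Pr [Base str]]] )]]]]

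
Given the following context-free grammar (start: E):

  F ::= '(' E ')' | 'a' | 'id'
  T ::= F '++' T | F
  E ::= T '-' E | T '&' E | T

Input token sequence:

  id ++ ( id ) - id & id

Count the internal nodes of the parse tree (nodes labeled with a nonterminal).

14

[E [T [F id] ++ [T [F ( [E [T [F id]]] )]]] - [E [T [F id]] & [E [T [F id]]]]]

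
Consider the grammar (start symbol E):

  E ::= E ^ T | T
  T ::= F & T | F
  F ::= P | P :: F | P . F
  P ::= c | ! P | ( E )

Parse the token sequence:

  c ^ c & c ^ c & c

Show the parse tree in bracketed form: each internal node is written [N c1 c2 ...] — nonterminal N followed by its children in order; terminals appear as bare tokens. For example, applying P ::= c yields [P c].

[E [E [E [T [F [P c]]]] ^ [T [F [P c]] & [T [F [P c]]]]] ^ [T [F [P c]] & [T [F [P c]]]]]

E
E ^ T
E ^ T ^ T
T ^ T ^ T
F ^ T ^ T
P ^ T ^ T
c ^ T ^ T
c ^ F & T ^ T
c ^ P & T ^ T
c ^ c & T ^ T
c ^ c & F ^ T
c ^ c & P ^ T
c ^ c & c ^ T
c ^ c & c ^ F & T
c ^ c & c ^ P & T
c ^ c & c ^ c & T
c ^ c & c ^ c & F
c ^ c & c ^ c & P
c ^ c & c ^ c & c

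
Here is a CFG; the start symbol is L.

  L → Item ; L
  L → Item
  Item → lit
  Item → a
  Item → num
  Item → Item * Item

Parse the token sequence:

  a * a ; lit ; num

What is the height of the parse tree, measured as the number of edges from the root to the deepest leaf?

[L [Item [Item a] * [Item a]] ; [L [Item lit] ; [L [Item num]]]]

4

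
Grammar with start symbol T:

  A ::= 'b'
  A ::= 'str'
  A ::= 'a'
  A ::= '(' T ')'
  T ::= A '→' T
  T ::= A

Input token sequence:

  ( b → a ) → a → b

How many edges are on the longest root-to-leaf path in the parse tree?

[T [A ( [T [A b] → [T [A a]]] )] → [T [A a] → [T [A b]]]]

5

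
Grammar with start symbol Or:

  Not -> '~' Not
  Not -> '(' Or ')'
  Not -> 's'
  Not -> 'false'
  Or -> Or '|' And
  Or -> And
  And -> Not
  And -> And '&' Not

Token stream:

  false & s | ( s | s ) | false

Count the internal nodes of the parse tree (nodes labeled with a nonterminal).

17

[Or [Or [Or [And [And [Not false]] & [Not s]]] | [And [Not ( [Or [Or [And [Not s]]] | [And [Not s]]] )]]] | [And [Not false]]]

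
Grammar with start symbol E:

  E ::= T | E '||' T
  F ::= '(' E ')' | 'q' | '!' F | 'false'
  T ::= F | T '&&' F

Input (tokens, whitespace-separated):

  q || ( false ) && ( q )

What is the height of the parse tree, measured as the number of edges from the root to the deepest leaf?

7

[E [E [T [F q]]] || [T [T [F ( [E [T [F false]]] )]] && [F ( [E [T [F q]]] )]]]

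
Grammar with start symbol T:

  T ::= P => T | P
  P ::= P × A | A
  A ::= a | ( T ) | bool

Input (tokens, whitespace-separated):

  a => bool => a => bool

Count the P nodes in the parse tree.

4

[T [P [A a]] => [T [P [A bool]] => [T [P [A a]] => [T [P [A bool]]]]]]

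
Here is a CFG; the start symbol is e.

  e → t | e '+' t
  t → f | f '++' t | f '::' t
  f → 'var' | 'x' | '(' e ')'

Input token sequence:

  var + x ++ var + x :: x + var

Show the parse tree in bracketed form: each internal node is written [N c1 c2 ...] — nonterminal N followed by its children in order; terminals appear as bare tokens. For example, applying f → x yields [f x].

e
e + t
e + t + t
e + t + t + t
t + t + t + t
f + t + t + t
var + t + t + t
var + f ++ t + t + t
var + x ++ t + t + t
var + x ++ f + t + t
var + x ++ var + t + t
var + x ++ var + f :: t + t
var + x ++ var + x :: t + t
var + x ++ var + x :: f + t
var + x ++ var + x :: x + t
var + x ++ var + x :: x + f
var + x ++ var + x :: x + var

[e [e [e [e [t [f var]]] + [t [f x] ++ [t [f var]]]] + [t [f x] :: [t [f x]]]] + [t [f var]]]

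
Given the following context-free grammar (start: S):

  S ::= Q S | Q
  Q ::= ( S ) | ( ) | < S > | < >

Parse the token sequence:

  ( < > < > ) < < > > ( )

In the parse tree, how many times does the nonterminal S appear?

[S [Q ( [S [Q < >] [S [Q < >]]] )] [S [Q < [S [Q < >]] >] [S [Q ( )]]]]

6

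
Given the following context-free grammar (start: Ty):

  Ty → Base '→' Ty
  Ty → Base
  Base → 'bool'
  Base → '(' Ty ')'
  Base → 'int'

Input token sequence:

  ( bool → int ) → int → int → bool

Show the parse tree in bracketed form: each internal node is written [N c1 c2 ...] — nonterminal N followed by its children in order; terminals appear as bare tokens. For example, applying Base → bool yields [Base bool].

Ty
Base → Ty
( Ty ) → Ty
( Base → Ty ) → Ty
( bool → Ty ) → Ty
( bool → Base ) → Ty
( bool → int ) → Ty
( bool → int ) → Base → Ty
( bool → int ) → int → Ty
( bool → int ) → int → Base → Ty
( bool → int ) → int → int → Ty
( bool → int ) → int → int → Base
( bool → int ) → int → int → bool

[Ty [Base ( [Ty [Base bool] → [Ty [Base int]]] )] → [Ty [Base int] → [Ty [Base int] → [Ty [Base bool]]]]]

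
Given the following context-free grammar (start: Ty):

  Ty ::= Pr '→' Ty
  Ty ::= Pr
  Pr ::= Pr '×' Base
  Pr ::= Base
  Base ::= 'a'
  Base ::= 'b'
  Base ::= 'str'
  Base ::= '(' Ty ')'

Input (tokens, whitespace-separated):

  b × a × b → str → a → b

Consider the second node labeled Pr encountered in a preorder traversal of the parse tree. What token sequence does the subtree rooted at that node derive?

b × a

[Ty [Pr [Pr [Pr [Base b]] × [Base a]] × [Base b]] → [Ty [Pr [Base str]] → [Ty [Pr [Base a]] → [Ty [Pr [Base b]]]]]]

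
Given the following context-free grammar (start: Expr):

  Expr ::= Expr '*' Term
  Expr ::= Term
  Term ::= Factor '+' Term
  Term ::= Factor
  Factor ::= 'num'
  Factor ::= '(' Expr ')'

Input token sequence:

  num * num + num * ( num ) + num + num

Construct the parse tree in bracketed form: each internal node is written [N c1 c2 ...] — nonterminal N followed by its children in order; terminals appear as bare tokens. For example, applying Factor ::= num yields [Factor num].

Expr
Expr * Term
Expr * Term * Term
Term * Term * Term
Factor * Term * Term
num * Term * Term
num * Factor + Term * Term
num * num + Term * Term
num * num + Factor * Term
num * num + num * Term
num * num + num * Factor + Term
num * num + num * ( Expr ) + Term
num * num + num * ( Term ) + Term
num * num + num * ( Factor ) + Term
num * num + num * ( num ) + Term
num * num + num * ( num ) + Factor + Term
num * num + num * ( num ) + num + Term
num * num + num * ( num ) + num + Factor
num * num + num * ( num ) + num + num

[Expr [Expr [Expr [Term [Factor num]]] * [Term [Factor num] + [Term [Factor num]]]] * [Term [Factor ( [Expr [Term [Factor num]]] )] + [Term [Factor num] + [Term [Factor num]]]]]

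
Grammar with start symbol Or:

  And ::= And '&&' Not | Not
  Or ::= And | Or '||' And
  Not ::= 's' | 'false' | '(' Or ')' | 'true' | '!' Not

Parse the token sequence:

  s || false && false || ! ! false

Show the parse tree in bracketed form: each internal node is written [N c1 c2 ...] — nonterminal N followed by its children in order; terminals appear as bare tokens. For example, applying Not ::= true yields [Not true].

Or
Or || And
Or || And || And
And || And || And
Not || And || And
s || And || And
s || And && Not || And
s || Not && Not || And
s || false && Not || And
s || false && false || And
s || false && false || Not
s || false && false || ! Not
s || false && false || ! ! Not
s || false && false || ! ! false

[Or [Or [Or [And [Not s]]] || [And [And [Not false]] && [Not false]]] || [And [Not ! [Not ! [Not false]]]]]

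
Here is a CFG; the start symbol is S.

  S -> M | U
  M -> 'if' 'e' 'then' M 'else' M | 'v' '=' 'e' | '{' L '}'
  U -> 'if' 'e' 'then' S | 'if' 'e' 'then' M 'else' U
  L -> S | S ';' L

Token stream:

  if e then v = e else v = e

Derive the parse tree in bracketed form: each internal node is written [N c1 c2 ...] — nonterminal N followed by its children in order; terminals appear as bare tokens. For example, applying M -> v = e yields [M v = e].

S
M
if e then M else M
if e then v = e else M
if e then v = e else v = e

[S [M if e then [M v = e] else [M v = e]]]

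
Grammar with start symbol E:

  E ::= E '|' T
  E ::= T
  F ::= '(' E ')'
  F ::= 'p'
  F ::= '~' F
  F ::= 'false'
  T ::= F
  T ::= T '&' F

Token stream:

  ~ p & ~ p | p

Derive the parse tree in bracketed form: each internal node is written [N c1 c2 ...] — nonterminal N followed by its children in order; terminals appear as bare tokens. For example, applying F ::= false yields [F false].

[E [E [T [T [F ~ [F p]]] & [F ~ [F p]]]] | [T [F p]]]

E
E | T
T | T
T & F | T
F & F | T
~ F & F | T
~ p & F | T
~ p & ~ F | T
~ p & ~ p | T
~ p & ~ p | F
~ p & ~ p | p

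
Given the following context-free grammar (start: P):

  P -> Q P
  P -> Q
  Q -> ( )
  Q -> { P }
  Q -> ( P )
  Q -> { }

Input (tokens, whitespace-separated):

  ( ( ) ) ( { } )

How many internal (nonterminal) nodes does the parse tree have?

8

[P [Q ( [P [Q ( )]] )] [P [Q ( [P [Q { }]] )]]]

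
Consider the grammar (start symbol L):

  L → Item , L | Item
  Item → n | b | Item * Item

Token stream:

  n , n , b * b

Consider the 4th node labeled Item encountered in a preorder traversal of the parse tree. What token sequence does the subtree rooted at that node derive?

[L [Item n] , [L [Item n] , [L [Item [Item b] * [Item b]]]]]

b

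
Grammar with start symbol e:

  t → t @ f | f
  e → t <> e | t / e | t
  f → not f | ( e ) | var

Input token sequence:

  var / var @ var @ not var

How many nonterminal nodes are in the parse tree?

11

[e [t [f var]] / [e [t [t [t [f var]] @ [f var]] @ [f not [f var]]]]]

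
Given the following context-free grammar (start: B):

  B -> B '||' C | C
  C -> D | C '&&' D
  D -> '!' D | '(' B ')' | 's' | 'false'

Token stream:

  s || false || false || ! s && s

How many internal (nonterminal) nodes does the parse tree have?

15

[B [B [B [B [C [D s]]] || [C [D false]]] || [C [D false]]] || [C [C [D ! [D s]]] && [D s]]]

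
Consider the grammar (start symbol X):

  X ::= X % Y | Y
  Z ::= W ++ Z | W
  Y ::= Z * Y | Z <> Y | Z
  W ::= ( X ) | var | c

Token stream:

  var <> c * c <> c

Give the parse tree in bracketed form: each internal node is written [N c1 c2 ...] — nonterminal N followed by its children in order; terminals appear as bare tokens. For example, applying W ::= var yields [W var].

[X [Y [Z [W var]] <> [Y [Z [W c]] * [Y [Z [W c]] <> [Y [Z [W c]]]]]]]

X
Y
Z <> Y
W <> Y
var <> Y
var <> Z * Y
var <> W * Y
var <> c * Y
var <> c * Z <> Y
var <> c * W <> Y
var <> c * c <> Y
var <> c * c <> Z
var <> c * c <> W
var <> c * c <> c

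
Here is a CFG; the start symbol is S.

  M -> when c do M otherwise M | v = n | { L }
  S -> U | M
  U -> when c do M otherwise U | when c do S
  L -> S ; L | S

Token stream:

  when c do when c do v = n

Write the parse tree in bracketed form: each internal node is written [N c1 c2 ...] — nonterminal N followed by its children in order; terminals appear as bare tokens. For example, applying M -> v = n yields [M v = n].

[S [U when c do [S [U when c do [S [M v = n]]]]]]

S
U
when c do S
when c do U
when c do when c do S
when c do when c do M
when c do when c do v = n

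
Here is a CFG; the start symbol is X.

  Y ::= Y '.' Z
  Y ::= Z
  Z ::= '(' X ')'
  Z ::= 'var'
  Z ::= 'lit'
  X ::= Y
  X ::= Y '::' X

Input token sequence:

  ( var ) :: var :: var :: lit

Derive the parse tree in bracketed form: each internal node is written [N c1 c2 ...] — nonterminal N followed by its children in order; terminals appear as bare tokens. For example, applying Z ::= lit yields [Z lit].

X
Y :: X
Z :: X
( X ) :: X
( Y ) :: X
( Z ) :: X
( var ) :: X
( var ) :: Y :: X
( var ) :: Z :: X
( var ) :: var :: X
( var ) :: var :: Y :: X
( var ) :: var :: Z :: X
( var ) :: var :: var :: X
( var ) :: var :: var :: Y
( var ) :: var :: var :: Z
( var ) :: var :: var :: lit

[X [Y [Z ( [X [Y [Z var]]] )]] :: [X [Y [Z var]] :: [X [Y [Z var]] :: [X [Y [Z lit]]]]]]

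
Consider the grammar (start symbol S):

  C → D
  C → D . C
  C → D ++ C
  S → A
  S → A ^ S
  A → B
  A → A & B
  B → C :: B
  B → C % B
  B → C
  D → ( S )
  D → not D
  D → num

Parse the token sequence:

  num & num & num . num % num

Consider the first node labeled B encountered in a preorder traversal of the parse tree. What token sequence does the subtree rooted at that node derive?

num

[S [A [A [A [B [C [D num]]]] & [B [C [D num]]]] & [B [C [D num] . [C [D num]]] % [B [C [D num]]]]]]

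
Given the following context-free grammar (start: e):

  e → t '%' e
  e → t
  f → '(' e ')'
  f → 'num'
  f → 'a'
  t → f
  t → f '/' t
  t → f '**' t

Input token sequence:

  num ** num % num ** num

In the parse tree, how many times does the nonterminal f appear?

4

[e [t [f num] ** [t [f num]]] % [e [t [f num] ** [t [f num]]]]]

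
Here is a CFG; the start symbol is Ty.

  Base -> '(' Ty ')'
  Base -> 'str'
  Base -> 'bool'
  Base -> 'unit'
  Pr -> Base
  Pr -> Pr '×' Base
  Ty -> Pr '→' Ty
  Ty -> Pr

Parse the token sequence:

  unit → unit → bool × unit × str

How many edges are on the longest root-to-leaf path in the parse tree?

[Ty [Pr [Base unit]] → [Ty [Pr [Base unit]] → [Ty [Pr [Pr [Pr [Base bool]] × [Base unit]] × [Base str]]]]]

7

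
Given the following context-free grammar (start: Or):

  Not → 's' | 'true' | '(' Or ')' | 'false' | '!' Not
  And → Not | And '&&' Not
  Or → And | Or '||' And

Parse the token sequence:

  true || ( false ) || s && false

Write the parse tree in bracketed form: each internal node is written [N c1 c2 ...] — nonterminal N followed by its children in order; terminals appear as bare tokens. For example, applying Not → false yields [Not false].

[Or [Or [Or [And [Not true]]] || [And [Not ( [Or [And [Not false]]] )]]] || [And [And [Not s]] && [Not false]]]

Or
Or || And
Or || And || And
And || And || And
Not || And || And
true || And || And
true || Not || And
true || ( Or ) || And
true || ( And ) || And
true || ( Not ) || And
true || ( false ) || And
true || ( false ) || And && Not
true || ( false ) || Not && Not
true || ( false ) || s && Not
true || ( false ) || s && false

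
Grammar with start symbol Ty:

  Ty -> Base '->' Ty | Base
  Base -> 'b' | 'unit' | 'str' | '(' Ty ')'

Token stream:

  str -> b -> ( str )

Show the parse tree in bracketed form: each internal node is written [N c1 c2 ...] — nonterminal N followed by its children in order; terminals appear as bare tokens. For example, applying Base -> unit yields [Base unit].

Ty
Base -> Ty
str -> Ty
str -> Base -> Ty
str -> b -> Ty
str -> b -> Base
str -> b -> ( Ty )
str -> b -> ( Base )
str -> b -> ( str )

[Ty [Base str] -> [Ty [Base b] -> [Ty [Base ( [Ty [Base str]] )]]]]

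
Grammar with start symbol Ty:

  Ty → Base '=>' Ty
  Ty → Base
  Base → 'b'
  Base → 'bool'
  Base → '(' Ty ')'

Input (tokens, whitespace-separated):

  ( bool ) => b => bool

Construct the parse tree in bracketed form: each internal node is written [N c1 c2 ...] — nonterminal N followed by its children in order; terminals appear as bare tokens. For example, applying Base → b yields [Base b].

[Ty [Base ( [Ty [Base bool]] )] => [Ty [Base b] => [Ty [Base bool]]]]

Ty
Base => Ty
( Ty ) => Ty
( Base ) => Ty
( bool ) => Ty
( bool ) => Base => Ty
( bool ) => b => Ty
( bool ) => b => Base
( bool ) => b => bool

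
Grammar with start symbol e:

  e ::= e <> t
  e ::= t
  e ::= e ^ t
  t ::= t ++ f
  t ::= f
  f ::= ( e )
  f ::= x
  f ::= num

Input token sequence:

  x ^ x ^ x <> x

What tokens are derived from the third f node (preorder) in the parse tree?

x

[e [e [e [e [t [f x]]] ^ [t [f x]]] ^ [t [f x]]] <> [t [f x]]]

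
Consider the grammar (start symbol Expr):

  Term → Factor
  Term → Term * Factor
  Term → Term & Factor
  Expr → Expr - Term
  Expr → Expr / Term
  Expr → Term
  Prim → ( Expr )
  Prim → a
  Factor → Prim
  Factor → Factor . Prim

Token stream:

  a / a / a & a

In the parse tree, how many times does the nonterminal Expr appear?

[Expr [Expr [Expr [Term [Factor [Prim a]]]] / [Term [Factor [Prim a]]]] / [Term [Term [Factor [Prim a]]] & [Factor [Prim a]]]]

3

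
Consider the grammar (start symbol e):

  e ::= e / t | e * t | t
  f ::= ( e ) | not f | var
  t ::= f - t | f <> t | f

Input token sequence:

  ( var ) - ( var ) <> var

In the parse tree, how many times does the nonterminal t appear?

[e [t [f ( [e [t [f var]]] )] - [t [f ( [e [t [f var]]] )] <> [t [f var]]]]]

5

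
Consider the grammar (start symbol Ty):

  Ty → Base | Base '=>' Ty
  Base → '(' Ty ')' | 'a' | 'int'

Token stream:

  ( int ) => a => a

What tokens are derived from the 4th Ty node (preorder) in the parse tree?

a

[Ty [Base ( [Ty [Base int]] )] => [Ty [Base a] => [Ty [Base a]]]]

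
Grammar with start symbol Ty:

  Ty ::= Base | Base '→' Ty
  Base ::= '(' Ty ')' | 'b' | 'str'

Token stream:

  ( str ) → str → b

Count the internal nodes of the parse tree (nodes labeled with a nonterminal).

8

[Ty [Base ( [Ty [Base str]] )] → [Ty [Base str] → [Ty [Base b]]]]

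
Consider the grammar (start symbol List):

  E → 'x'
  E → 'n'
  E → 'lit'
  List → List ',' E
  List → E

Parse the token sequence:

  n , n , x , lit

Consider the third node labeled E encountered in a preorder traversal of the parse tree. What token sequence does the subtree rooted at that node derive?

x

[List [List [List [List [E n]] , [E n]] , [E x]] , [E lit]]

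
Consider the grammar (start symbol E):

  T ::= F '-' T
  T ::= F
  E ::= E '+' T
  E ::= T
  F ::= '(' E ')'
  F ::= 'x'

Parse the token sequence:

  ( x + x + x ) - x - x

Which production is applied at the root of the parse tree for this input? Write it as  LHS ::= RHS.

[E [T [F ( [E [E [E [T [F x]]] + [T [F x]]] + [T [F x]]] )] - [T [F x] - [T [F x]]]]]

E ::= T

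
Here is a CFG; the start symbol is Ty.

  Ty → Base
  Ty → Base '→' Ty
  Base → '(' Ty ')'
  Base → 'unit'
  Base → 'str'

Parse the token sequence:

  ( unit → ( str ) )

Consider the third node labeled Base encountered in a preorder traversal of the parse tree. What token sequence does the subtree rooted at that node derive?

[Ty [Base ( [Ty [Base unit] → [Ty [Base ( [Ty [Base str]] )]]] )]]

( str )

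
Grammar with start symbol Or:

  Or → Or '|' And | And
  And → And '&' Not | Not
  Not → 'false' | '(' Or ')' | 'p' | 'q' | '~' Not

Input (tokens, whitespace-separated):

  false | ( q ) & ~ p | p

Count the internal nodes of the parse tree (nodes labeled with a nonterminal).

[Or [Or [Or [And [Not false]]] | [And [And [Not ( [Or [And [Not q]]] )]] & [Not ~ [Not p]]]] | [And [Not p]]]

15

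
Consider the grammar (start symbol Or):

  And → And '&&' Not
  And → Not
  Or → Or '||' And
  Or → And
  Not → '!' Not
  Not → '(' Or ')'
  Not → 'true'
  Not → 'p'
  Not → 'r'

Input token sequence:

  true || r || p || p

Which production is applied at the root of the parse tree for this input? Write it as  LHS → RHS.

[Or [Or [Or [Or [And [Not true]]] || [And [Not r]]] || [And [Not p]]] || [And [Not p]]]

Or → Or '||' And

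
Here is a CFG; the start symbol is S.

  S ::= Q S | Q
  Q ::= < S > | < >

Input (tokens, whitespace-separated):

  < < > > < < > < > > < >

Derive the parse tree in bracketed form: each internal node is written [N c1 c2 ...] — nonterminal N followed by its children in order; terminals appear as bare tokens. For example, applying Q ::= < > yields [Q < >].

S
Q S
< S > S
< Q > S
< < > > S
< < > > Q S
< < > > < S > S
< < > > < Q S > S
< < > > < < > S > S
< < > > < < > Q > S
< < > > < < > < > > S
< < > > < < > < > > Q
< < > > < < > < > > < >

[S [Q < [S [Q < >]] >] [S [Q < [S [Q < >] [S [Q < >]]] >] [S [Q < >]]]]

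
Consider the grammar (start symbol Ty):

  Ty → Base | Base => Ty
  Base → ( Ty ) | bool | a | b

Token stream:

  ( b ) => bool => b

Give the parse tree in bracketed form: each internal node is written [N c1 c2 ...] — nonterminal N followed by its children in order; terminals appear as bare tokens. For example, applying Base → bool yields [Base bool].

Ty
Base => Ty
( Ty ) => Ty
( Base ) => Ty
( b ) => Ty
( b ) => Base => Ty
( b ) => bool => Ty
( b ) => bool => Base
( b ) => bool => b

[Ty [Base ( [Ty [Base b]] )] => [Ty [Base bool] => [Ty [Base b]]]]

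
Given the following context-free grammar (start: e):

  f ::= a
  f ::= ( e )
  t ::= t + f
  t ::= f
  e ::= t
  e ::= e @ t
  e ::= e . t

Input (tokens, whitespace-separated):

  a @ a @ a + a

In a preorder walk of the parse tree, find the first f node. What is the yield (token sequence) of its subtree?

[e [e [e [t [f a]]] @ [t [f a]]] @ [t [t [f a]] + [f a]]]

a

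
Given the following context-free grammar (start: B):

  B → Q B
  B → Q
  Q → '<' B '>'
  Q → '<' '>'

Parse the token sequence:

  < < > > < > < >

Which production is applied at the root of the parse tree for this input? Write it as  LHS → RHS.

B → Q B

[B [Q < [B [Q < >]] >] [B [Q < >] [B [Q < >]]]]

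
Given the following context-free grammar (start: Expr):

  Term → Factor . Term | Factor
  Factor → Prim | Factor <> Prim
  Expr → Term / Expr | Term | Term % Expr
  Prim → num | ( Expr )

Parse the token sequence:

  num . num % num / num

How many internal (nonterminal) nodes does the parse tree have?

[Expr [Term [Factor [Prim num]] . [Term [Factor [Prim num]]]] % [Expr [Term [Factor [Prim num]]] / [Expr [Term [Factor [Prim num]]]]]]

15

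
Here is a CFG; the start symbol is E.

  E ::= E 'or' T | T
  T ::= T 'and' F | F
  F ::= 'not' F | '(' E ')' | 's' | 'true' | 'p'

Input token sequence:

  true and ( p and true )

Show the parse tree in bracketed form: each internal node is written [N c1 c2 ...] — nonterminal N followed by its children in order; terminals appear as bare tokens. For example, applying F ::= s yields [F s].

[E [T [T [F true]] and [F ( [E [T [T [F p]] and [F true]]] )]]]

E
T
T and F
F and F
true and F
true and ( E )
true and ( T )
true and ( T and F )
true and ( F and F )
true and ( p and F )
true and ( p and true )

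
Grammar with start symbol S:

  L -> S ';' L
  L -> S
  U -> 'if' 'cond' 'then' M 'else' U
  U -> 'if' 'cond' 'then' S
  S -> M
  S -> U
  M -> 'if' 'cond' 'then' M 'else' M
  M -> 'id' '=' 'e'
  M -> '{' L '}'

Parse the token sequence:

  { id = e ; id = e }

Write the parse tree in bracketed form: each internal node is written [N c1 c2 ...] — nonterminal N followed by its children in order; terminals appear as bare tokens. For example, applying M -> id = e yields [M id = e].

S
M
{ L }
{ S ; L }
{ M ; L }
{ id = e ; L }
{ id = e ; S }
{ id = e ; M }
{ id = e ; id = e }

[S [M { [L [S [M id = e]] ; [L [S [M id = e]]]] }]]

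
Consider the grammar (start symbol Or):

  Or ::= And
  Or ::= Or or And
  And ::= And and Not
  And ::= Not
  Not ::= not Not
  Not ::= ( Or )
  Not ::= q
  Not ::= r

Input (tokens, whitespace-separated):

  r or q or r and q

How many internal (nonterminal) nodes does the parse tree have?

11

[Or [Or [Or [And [Not r]]] or [And [Not q]]] or [And [And [Not r]] and [Not q]]]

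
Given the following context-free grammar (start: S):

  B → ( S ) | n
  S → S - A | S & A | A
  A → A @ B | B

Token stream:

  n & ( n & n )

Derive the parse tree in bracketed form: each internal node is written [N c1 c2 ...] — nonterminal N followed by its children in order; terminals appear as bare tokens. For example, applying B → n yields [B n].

S
S & A
A & A
B & A
n & A
n & B
n & ( S )
n & ( S & A )
n & ( A & A )
n & ( B & A )
n & ( n & A )
n & ( n & B )
n & ( n & n )

[S [S [A [B n]]] & [A [B ( [S [S [A [B n]]] & [A [B n]]] )]]]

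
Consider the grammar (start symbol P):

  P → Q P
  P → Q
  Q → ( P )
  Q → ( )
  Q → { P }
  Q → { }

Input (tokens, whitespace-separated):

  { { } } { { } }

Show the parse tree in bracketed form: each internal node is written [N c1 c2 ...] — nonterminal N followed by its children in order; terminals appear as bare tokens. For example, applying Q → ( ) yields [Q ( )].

[P [Q { [P [Q { }]] }] [P [Q { [P [Q { }]] }]]]

P
Q P
{ P } P
{ Q } P
{ { } } P
{ { } } Q
{ { } } { P }
{ { } } { Q }
{ { } } { { } }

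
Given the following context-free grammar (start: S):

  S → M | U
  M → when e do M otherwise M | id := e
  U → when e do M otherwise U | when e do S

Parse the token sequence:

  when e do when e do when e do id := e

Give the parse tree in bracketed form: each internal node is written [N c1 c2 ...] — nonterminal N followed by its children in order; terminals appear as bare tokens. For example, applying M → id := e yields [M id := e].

S
U
when e do S
when e do U
when e do when e do S
when e do when e do U
when e do when e do when e do S
when e do when e do when e do M
when e do when e do when e do id := e

[S [U when e do [S [U when e do [S [U when e do [S [M id := e]]]]]]]]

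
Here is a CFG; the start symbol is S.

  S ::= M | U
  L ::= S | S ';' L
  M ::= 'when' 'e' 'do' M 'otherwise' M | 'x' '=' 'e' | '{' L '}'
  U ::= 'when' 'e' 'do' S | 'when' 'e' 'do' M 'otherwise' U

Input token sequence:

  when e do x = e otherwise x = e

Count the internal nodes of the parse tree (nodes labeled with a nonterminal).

[S [M when e do [M x = e] otherwise [M x = e]]]

4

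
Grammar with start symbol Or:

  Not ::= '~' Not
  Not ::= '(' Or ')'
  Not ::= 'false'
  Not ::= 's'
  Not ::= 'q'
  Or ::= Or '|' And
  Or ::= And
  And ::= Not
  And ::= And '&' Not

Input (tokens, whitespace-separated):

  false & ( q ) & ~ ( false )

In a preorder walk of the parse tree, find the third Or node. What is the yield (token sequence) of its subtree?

[Or [And [And [And [Not false]] & [Not ( [Or [And [Not q]]] )]] & [Not ~ [Not ( [Or [And [Not false]]] )]]]]

false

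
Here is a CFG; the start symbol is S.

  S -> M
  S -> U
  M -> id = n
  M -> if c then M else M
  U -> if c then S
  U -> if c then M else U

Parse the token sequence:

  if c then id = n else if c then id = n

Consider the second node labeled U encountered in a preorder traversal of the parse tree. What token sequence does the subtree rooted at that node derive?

[S [U if c then [M id = n] else [U if c then [S [M id = n]]]]]

if c then id = n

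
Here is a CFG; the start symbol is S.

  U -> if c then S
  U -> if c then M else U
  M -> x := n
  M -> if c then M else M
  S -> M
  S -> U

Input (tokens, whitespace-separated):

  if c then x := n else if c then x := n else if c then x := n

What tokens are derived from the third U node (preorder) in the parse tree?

if c then x := n

[S [U if c then [M x := n] else [U if c then [M x := n] else [U if c then [S [M x := n]]]]]]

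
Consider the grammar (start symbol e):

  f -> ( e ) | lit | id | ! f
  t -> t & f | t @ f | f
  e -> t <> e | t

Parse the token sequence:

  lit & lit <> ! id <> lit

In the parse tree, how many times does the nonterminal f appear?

[e [t [t [f lit]] & [f lit]] <> [e [t [f ! [f id]]] <> [e [t [f lit]]]]]

5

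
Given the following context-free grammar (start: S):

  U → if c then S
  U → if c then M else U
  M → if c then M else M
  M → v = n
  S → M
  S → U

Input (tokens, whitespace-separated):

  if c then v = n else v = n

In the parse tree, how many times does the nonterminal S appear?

[S [M if c then [M v = n] else [M v = n]]]

1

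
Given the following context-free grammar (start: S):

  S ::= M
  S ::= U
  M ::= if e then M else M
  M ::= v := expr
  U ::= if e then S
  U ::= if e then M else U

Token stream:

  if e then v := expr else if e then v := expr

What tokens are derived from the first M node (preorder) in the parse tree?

[S [U if e then [M v := expr] else [U if e then [S [M v := expr]]]]]

v := expr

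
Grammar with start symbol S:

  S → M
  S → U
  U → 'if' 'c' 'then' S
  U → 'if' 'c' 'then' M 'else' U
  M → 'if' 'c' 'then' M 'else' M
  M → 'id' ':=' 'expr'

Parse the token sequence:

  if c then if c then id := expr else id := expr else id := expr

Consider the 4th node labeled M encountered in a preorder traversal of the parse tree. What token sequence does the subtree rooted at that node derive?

id := expr

[S [M if c then [M if c then [M id := expr] else [M id := expr]] else [M id := expr]]]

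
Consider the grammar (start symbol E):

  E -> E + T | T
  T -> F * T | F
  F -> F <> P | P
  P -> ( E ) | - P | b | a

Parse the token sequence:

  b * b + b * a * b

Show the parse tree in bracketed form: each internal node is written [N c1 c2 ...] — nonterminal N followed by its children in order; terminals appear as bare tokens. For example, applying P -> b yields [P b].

[E [E [T [F [P b]] * [T [F [P b]]]]] + [T [F [P b]] * [T [F [P a]] * [T [F [P b]]]]]]

E
E + T
T + T
F * T + T
P * T + T
b * T + T
b * F + T
b * P + T
b * b + T
b * b + F * T
b * b + P * T
b * b + b * T
b * b + b * F * T
b * b + b * P * T
b * b + b * a * T
b * b + b * a * F
b * b + b * a * P
b * b + b * a * b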